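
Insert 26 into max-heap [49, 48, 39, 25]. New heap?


Append 26: [49, 48, 39, 25, 26]
Bubble up: no swaps needed
Result: [49, 48, 39, 25, 26]


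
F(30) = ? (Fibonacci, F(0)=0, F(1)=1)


F(n)=F(n-1)+F(n-2)
...F(28)=317811, F(29)=514229, F(30)=832040


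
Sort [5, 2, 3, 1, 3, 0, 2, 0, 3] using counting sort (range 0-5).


Count array: [2, 1, 2, 3, 0, 1]
Reconstruct: [0, 0, 1, 2, 2, 3, 3, 3, 5]


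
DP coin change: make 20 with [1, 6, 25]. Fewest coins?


dp[0]=0; dp[i]=1+min(dp[i-c] for c in coins)
...dp[15]=5, dp[16]=6, dp[17]=7, dp[18]=3, dp[19]=4, dp[20]=5
Minimum coins for 20 = 5


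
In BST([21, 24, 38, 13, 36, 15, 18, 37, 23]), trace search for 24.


BST root = 21
Search for 24: compare at each node
Path: [21, 24]


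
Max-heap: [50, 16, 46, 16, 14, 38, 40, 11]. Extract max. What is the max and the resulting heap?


Max = 50
Replace root with last, heapify down
Resulting heap: [46, 16, 40, 16, 14, 38, 11]


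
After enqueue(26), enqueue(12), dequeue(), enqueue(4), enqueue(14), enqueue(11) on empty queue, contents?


enqueue(26) -> [26]
enqueue(12) -> [26, 12]
dequeue() returns 26 -> [12]
enqueue(4) -> [12, 4]
enqueue(14) -> [12, 4, 14]
enqueue(11) -> [12, 4, 14, 11]
Final queue (front to back): [12, 4, 14, 11]


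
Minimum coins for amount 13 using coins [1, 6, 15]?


dp[0]=0; dp[i]=1+min(dp[i-c] for c in coins)
...dp[8]=3, dp[9]=4, dp[10]=5, dp[11]=6, dp[12]=2, dp[13]=3
Minimum coins for 13 = 3


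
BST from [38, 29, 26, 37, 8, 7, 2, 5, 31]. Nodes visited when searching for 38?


BST root = 38
Search for 38: compare at each node
Path: [38]


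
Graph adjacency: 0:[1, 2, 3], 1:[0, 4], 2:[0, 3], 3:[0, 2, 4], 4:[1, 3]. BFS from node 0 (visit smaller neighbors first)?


BFS queue: start with [0]
Visit order: [0, 1, 2, 3, 4]


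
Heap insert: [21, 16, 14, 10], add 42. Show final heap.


Append 42: [21, 16, 14, 10, 42]
Bubble up: swap idx 4(42) with idx 1(16); swap idx 1(42) with idx 0(21)
Result: [42, 21, 14, 10, 16]


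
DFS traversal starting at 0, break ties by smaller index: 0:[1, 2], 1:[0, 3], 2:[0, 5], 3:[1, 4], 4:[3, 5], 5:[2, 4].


DFS stack-based: start with [0]
Visit order: [0, 1, 3, 4, 5, 2]


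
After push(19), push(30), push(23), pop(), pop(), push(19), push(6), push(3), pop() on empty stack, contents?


push(19) -> [19]
push(30) -> [19, 30]
push(23) -> [19, 30, 23]
pop() returns 23 -> [19, 30]
pop() returns 30 -> [19]
push(19) -> [19, 19]
push(6) -> [19, 19, 6]
push(3) -> [19, 19, 6, 3]
pop() returns 3 -> [19, 19, 6]
Final stack (bottom to top): [19, 19, 6]


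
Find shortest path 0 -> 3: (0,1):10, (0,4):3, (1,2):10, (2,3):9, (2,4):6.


Dijkstra from 0:
Distances: {0: 0, 1: 10, 2: 9, 3: 18, 4: 3}
Shortest distance to 3 = 18, path = [0, 4, 2, 3]


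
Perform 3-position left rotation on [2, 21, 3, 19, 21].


Left rotate by 3: [19, 21, 2, 21, 3]


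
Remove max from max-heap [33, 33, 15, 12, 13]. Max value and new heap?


Max = 33
Replace root with last, heapify down
Resulting heap: [33, 13, 15, 12]


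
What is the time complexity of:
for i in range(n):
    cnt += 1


Per nesting level: O(n) = O(n)
Complexity: O(n)


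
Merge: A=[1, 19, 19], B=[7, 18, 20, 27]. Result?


Compare heads, take smaller each step.
Merged: [1, 7, 18, 19, 19, 20, 27]


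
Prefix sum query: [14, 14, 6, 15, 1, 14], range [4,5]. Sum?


Prefix sums: [0, 14, 28, 34, 49, 50, 64]
Sum[4..5] = prefix[6] - prefix[4] = 64 - 49 = 15


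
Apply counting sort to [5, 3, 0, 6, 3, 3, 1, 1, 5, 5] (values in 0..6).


Count array: [1, 2, 0, 3, 0, 3, 1]
Reconstruct: [0, 1, 1, 3, 3, 3, 5, 5, 5, 6]


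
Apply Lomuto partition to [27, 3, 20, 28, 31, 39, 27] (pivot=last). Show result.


Elements <= 27 go left of pivot.
Result: [27, 3, 20, 27, 31, 39, 28], pivot at index 3


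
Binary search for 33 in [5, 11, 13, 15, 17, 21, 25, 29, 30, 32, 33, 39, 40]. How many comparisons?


Search for 33:
[0,12] mid=6 arr[6]=25
[7,12] mid=9 arr[9]=32
[10,12] mid=11 arr[11]=39
[10,10] mid=10 arr[10]=33
Total: 4 comparisons


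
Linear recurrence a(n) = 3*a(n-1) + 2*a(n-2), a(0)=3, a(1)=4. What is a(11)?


Build bottom-up:
...a(9)=127126, a(10)=452766, a(11)=3*452766+2*127126=1612550


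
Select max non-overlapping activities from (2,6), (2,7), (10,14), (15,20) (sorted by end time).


Greedy: pick earliest-ending, then skip overlaps.
Selected (3 activities): [(2, 6), (10, 14), (15, 20)]


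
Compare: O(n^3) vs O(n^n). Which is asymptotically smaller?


cubic grows slower than n^n
O(n^3) is asymptotically smaller; O(n^n) grows faster


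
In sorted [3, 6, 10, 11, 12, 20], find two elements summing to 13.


Two pointers: lo=0, hi=5
Found pair: (3, 10) summing to 13


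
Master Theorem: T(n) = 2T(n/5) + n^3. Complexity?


a=2, b=5, c=3. log_5(2)=0.431 < c=3. Case 3: O(n^c) = O(n^3)
Complexity: O(n^3)


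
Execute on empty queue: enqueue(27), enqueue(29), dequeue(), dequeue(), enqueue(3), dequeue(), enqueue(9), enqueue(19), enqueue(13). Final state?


enqueue(27) -> [27]
enqueue(29) -> [27, 29]
dequeue() returns 27 -> [29]
dequeue() returns 29 -> []
enqueue(3) -> [3]
dequeue() returns 3 -> []
enqueue(9) -> [9]
enqueue(19) -> [9, 19]
enqueue(13) -> [9, 19, 13]
Final queue (front to back): [9, 19, 13]


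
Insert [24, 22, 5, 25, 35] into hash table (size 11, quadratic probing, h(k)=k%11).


Insertions: 24->slot 2; 22->slot 0; 5->slot 5; 25->slot 3; 35->slot 6
Table: [22, None, 24, 25, None, 5, 35, None, None, None, None]


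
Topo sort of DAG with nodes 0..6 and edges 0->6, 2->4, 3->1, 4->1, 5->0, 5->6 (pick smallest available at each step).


Kahn's algorithm, process smallest node first
Order: [2, 3, 4, 1, 5, 0, 6]


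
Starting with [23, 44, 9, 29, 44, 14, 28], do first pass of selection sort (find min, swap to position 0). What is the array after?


After one pass: [9, 44, 23, 29, 44, 14, 28]


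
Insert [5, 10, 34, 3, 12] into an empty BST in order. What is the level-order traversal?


Root = 5; build tree by BST insertion.
Level-Order traversal: [5, 3, 10, 34, 12]


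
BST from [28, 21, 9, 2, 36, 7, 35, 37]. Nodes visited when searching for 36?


BST root = 28
Search for 36: compare at each node
Path: [28, 36]


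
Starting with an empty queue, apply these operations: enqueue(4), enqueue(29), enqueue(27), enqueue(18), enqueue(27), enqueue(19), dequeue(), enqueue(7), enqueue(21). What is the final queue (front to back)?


enqueue(4) -> [4]
enqueue(29) -> [4, 29]
enqueue(27) -> [4, 29, 27]
enqueue(18) -> [4, 29, 27, 18]
enqueue(27) -> [4, 29, 27, 18, 27]
enqueue(19) -> [4, 29, 27, 18, 27, 19]
dequeue() returns 4 -> [29, 27, 18, 27, 19]
enqueue(7) -> [29, 27, 18, 27, 19, 7]
enqueue(21) -> [29, 27, 18, 27, 19, 7, 21]
Final queue (front to back): [29, 27, 18, 27, 19, 7, 21]


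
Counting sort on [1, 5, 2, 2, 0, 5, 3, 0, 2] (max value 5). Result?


Count array: [2, 1, 3, 1, 0, 2]
Reconstruct: [0, 0, 1, 2, 2, 2, 3, 5, 5]


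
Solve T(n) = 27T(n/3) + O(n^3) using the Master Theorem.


a=27, b=3, c=3. log_3(27)=3 = c=3. Case 2: O(n^c log n) = O(n^3 log n)
Complexity: O(n^3 log n)


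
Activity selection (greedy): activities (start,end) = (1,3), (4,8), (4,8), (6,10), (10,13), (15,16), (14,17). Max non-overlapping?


Greedy: pick earliest-ending, then skip overlaps.
Selected (4 activities): [(1, 3), (4, 8), (10, 13), (15, 16)]


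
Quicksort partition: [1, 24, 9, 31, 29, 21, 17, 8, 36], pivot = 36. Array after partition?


Elements <= 36 go left of pivot.
Result: [1, 24, 9, 31, 29, 21, 17, 8, 36], pivot at index 8


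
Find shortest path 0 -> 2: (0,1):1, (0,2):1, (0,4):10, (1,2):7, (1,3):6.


Dijkstra from 0:
Distances: {0: 0, 1: 1, 2: 1, 3: 7, 4: 10}
Shortest distance to 2 = 1, path = [0, 2]


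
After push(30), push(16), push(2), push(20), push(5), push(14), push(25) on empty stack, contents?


push(30) -> [30]
push(16) -> [30, 16]
push(2) -> [30, 16, 2]
push(20) -> [30, 16, 2, 20]
push(5) -> [30, 16, 2, 20, 5]
push(14) -> [30, 16, 2, 20, 5, 14]
push(25) -> [30, 16, 2, 20, 5, 14, 25]
Final stack (bottom to top): [30, 16, 2, 20, 5, 14, 25]


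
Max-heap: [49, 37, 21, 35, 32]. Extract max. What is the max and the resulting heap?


Max = 49
Replace root with last, heapify down
Resulting heap: [37, 35, 21, 32]


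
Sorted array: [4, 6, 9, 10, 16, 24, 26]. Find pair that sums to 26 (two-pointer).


Two pointers: lo=0, hi=6
Found pair: (10, 16) summing to 26


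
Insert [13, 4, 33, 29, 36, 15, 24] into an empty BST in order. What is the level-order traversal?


Root = 13; build tree by BST insertion.
Level-Order traversal: [13, 4, 33, 29, 36, 15, 24]


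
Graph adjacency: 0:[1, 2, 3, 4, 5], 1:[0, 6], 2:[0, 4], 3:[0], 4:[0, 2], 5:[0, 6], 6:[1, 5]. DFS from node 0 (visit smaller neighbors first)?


DFS stack-based: start with [0]
Visit order: [0, 1, 6, 5, 2, 4, 3]


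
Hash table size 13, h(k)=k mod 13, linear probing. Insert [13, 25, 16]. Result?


Insertions: 13->slot 0; 25->slot 12; 16->slot 3
Table: [13, None, None, 16, None, None, None, None, None, None, None, None, 25]


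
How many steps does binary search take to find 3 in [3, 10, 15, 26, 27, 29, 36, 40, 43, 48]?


Search for 3:
[0,9] mid=4 arr[4]=27
[0,3] mid=1 arr[1]=10
[0,0] mid=0 arr[0]=3
Total: 3 comparisons


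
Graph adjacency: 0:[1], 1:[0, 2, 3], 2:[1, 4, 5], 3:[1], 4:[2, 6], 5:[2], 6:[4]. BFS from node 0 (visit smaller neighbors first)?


BFS queue: start with [0]
Visit order: [0, 1, 2, 3, 4, 5, 6]


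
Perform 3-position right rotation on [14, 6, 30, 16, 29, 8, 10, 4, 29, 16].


Right rotate by 3: [4, 29, 16, 14, 6, 30, 16, 29, 8, 10]


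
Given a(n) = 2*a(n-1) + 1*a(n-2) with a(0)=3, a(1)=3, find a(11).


Build bottom-up:
...a(9)=4179, a(10)=10089, a(11)=2*10089+1*4179=24357


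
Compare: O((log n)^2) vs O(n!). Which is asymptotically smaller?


polylogarithmic grows slower than factorial
O((log n)^2) is asymptotically smaller; O(n!) grows faster


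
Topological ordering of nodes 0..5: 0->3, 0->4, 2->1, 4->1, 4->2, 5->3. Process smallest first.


Kahn's algorithm, process smallest node first
Order: [0, 4, 2, 1, 5, 3]


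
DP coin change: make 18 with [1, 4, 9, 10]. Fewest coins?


dp[0]=0; dp[i]=1+min(dp[i-c] for c in coins)
...dp[13]=2, dp[14]=2, dp[15]=3, dp[16]=4, dp[17]=3, dp[18]=2
Minimum coins for 18 = 2


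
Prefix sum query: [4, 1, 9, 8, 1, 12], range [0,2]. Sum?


Prefix sums: [0, 4, 5, 14, 22, 23, 35]
Sum[0..2] = prefix[3] - prefix[0] = 14 - 0 = 14


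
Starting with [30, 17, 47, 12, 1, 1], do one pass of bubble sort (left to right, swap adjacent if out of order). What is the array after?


After one pass: [17, 30, 12, 1, 1, 47]


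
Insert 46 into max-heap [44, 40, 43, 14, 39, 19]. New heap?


Append 46: [44, 40, 43, 14, 39, 19, 46]
Bubble up: swap idx 6(46) with idx 2(43); swap idx 2(46) with idx 0(44)
Result: [46, 40, 44, 14, 39, 19, 43]


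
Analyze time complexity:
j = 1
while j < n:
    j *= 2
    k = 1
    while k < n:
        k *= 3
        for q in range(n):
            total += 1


Per nesting level: O(log n) * O(log n) * O(n) = O(n (log n)^2)
Complexity: O(n (log n)^2)


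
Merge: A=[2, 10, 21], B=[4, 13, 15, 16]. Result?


Compare heads, take smaller each step.
Merged: [2, 4, 10, 13, 15, 16, 21]


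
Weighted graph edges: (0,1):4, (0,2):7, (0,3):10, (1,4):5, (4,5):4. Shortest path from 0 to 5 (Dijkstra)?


Dijkstra from 0:
Distances: {0: 0, 1: 4, 2: 7, 3: 10, 4: 9, 5: 13}
Shortest distance to 5 = 13, path = [0, 1, 4, 5]


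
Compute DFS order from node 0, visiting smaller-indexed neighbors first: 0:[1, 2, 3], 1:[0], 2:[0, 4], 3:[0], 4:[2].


DFS stack-based: start with [0]
Visit order: [0, 1, 2, 4, 3]


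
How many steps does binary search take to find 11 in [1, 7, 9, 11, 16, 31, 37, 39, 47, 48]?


Search for 11:
[0,9] mid=4 arr[4]=16
[0,3] mid=1 arr[1]=7
[2,3] mid=2 arr[2]=9
[3,3] mid=3 arr[3]=11
Total: 4 comparisons


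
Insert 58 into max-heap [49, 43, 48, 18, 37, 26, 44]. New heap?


Append 58: [49, 43, 48, 18, 37, 26, 44, 58]
Bubble up: swap idx 7(58) with idx 3(18); swap idx 3(58) with idx 1(43); swap idx 1(58) with idx 0(49)
Result: [58, 49, 48, 43, 37, 26, 44, 18]


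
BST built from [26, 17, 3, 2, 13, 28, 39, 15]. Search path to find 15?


BST root = 26
Search for 15: compare at each node
Path: [26, 17, 3, 13, 15]


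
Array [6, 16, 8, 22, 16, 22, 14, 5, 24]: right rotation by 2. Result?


Right rotate by 2: [5, 24, 6, 16, 8, 22, 16, 22, 14]


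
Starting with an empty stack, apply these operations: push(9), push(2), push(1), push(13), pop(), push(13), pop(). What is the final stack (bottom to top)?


push(9) -> [9]
push(2) -> [9, 2]
push(1) -> [9, 2, 1]
push(13) -> [9, 2, 1, 13]
pop() returns 13 -> [9, 2, 1]
push(13) -> [9, 2, 1, 13]
pop() returns 13 -> [9, 2, 1]
Final stack (bottom to top): [9, 2, 1]


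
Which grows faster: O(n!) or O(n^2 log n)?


n^2 log n grows slower than factorial
O(n^2 log n) is asymptotically smaller; O(n!) grows faster


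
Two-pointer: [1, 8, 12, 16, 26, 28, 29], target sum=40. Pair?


Two pointers: lo=0, hi=6
Found pair: (12, 28) summing to 40


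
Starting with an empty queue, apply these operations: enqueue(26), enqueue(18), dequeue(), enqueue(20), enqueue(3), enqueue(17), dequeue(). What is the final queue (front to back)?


enqueue(26) -> [26]
enqueue(18) -> [26, 18]
dequeue() returns 26 -> [18]
enqueue(20) -> [18, 20]
enqueue(3) -> [18, 20, 3]
enqueue(17) -> [18, 20, 3, 17]
dequeue() returns 18 -> [20, 3, 17]
Final queue (front to back): [20, 3, 17]


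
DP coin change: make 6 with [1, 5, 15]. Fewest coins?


dp[0]=0; dp[i]=1+min(dp[i-c] for c in coins)
...dp[1]=1, dp[2]=2, dp[3]=3, dp[4]=4, dp[5]=1, dp[6]=2
Minimum coins for 6 = 2


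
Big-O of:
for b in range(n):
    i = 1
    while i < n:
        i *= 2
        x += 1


Per nesting level: O(n) * O(log n) = O(n log n)
Complexity: O(n log n)


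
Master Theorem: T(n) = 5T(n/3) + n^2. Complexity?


a=5, b=3, c=2. log_3(5)=1.465 < c=2. Case 3: O(n^c) = O(n^2)
Complexity: O(n^2)


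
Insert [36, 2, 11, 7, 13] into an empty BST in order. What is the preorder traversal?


Root = 36; build tree by BST insertion.
Preorder traversal: [36, 2, 11, 7, 13]


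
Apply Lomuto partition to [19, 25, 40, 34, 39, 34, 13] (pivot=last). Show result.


Elements <= 13 go left of pivot.
Result: [13, 25, 40, 34, 39, 34, 19], pivot at index 0


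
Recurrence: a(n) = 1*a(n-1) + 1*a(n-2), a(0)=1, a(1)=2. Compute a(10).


Build bottom-up:
...a(8)=55, a(9)=89, a(10)=1*89+1*55=144


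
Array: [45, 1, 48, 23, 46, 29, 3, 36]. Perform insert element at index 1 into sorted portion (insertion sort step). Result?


After one pass: [1, 45, 48, 23, 46, 29, 3, 36]


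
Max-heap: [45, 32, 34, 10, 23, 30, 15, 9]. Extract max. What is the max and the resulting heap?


Max = 45
Replace root with last, heapify down
Resulting heap: [34, 32, 30, 10, 23, 9, 15]


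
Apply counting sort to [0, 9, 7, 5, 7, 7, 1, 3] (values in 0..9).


Count array: [1, 1, 0, 1, 0, 1, 0, 3, 0, 1]
Reconstruct: [0, 1, 3, 5, 7, 7, 7, 9]


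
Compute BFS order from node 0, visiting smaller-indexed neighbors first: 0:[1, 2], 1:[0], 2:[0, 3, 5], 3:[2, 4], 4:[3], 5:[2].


BFS queue: start with [0]
Visit order: [0, 1, 2, 3, 5, 4]


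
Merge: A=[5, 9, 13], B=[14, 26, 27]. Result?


Compare heads, take smaller each step.
Merged: [5, 9, 13, 14, 26, 27]


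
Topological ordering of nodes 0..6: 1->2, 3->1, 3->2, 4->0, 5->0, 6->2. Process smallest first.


Kahn's algorithm, process smallest node first
Order: [3, 1, 4, 5, 0, 6, 2]


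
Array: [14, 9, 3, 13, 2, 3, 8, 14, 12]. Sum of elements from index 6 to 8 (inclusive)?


Prefix sums: [0, 14, 23, 26, 39, 41, 44, 52, 66, 78]
Sum[6..8] = prefix[9] - prefix[6] = 78 - 44 = 34


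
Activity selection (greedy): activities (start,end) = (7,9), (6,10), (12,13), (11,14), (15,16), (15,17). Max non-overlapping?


Greedy: pick earliest-ending, then skip overlaps.
Selected (3 activities): [(7, 9), (12, 13), (15, 16)]


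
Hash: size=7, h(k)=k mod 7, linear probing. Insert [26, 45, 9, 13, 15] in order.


Insertions: 26->slot 5; 45->slot 3; 9->slot 2; 13->slot 6; 15->slot 1
Table: [None, 15, 9, 45, None, 26, 13]


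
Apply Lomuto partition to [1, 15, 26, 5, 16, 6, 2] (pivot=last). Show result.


Elements <= 2 go left of pivot.
Result: [1, 2, 26, 5, 16, 6, 15], pivot at index 1


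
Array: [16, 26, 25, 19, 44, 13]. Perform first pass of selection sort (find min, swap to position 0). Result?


After one pass: [13, 26, 25, 19, 44, 16]


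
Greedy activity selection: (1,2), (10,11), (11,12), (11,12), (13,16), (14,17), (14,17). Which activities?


Greedy: pick earliest-ending, then skip overlaps.
Selected (4 activities): [(1, 2), (10, 11), (11, 12), (13, 16)]


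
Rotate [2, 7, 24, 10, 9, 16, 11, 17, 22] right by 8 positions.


Right rotate by 8: [7, 24, 10, 9, 16, 11, 17, 22, 2]


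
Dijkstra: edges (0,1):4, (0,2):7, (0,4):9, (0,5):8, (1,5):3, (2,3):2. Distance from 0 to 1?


Dijkstra from 0:
Distances: {0: 0, 1: 4, 2: 7, 3: 9, 4: 9, 5: 7}
Shortest distance to 1 = 4, path = [0, 1]


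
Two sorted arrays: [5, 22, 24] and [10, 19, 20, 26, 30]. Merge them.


Compare heads, take smaller each step.
Merged: [5, 10, 19, 20, 22, 24, 26, 30]


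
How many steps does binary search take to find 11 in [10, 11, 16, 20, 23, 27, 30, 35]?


Search for 11:
[0,7] mid=3 arr[3]=20
[0,2] mid=1 arr[1]=11
Total: 2 comparisons


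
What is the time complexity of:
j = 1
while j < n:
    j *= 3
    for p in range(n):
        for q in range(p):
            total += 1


Per nesting level: O(log n) * O(n) * O(n) [triangular over p] = O(n^2 log n)
Complexity: O(n^2 log n)


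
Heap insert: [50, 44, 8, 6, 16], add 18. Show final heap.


Append 18: [50, 44, 8, 6, 16, 18]
Bubble up: swap idx 5(18) with idx 2(8)
Result: [50, 44, 18, 6, 16, 8]


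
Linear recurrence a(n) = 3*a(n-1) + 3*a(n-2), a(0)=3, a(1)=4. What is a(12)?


Build bottom-up:
...a(10)=853416, a(11)=3235545, a(12)=3*3235545+3*853416=12266883


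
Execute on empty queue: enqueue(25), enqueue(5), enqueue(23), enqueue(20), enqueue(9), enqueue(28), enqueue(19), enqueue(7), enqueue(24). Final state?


enqueue(25) -> [25]
enqueue(5) -> [25, 5]
enqueue(23) -> [25, 5, 23]
enqueue(20) -> [25, 5, 23, 20]
enqueue(9) -> [25, 5, 23, 20, 9]
enqueue(28) -> [25, 5, 23, 20, 9, 28]
enqueue(19) -> [25, 5, 23, 20, 9, 28, 19]
enqueue(7) -> [25, 5, 23, 20, 9, 28, 19, 7]
enqueue(24) -> [25, 5, 23, 20, 9, 28, 19, 7, 24]
Final queue (front to back): [25, 5, 23, 20, 9, 28, 19, 7, 24]


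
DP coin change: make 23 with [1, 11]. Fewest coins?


dp[0]=0; dp[i]=1+min(dp[i-c] for c in coins)
...dp[18]=8, dp[19]=9, dp[20]=10, dp[21]=11, dp[22]=2, dp[23]=3
Minimum coins for 23 = 3


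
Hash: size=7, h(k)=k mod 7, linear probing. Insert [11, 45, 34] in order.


Insertions: 11->slot 4; 45->slot 3; 34->slot 6
Table: [None, None, None, 45, 11, None, 34]


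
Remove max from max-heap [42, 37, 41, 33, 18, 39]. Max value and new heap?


Max = 42
Replace root with last, heapify down
Resulting heap: [41, 37, 39, 33, 18]


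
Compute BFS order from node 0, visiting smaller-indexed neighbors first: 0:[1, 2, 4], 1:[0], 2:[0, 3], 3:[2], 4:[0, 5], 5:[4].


BFS queue: start with [0]
Visit order: [0, 1, 2, 4, 3, 5]


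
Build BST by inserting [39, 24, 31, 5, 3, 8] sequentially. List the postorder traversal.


Root = 39; build tree by BST insertion.
Postorder traversal: [3, 8, 5, 31, 24, 39]


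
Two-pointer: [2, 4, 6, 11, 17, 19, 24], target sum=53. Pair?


Two pointers: lo=0, hi=6
No pair sums to 53


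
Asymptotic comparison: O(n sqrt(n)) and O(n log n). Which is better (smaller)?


linearithmic grows slower than n^1.5
O(n log n) is asymptotically smaller; O(n sqrt(n)) grows faster


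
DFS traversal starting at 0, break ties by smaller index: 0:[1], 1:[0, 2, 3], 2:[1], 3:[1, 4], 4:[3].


DFS stack-based: start with [0]
Visit order: [0, 1, 2, 3, 4]


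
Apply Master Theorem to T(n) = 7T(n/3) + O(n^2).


a=7, b=3, c=2. log_3(7)=1.771 < c=2. Case 3: O(n^c) = O(n^2)
Complexity: O(n^2)


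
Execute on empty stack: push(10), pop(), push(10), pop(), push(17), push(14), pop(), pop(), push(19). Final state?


push(10) -> [10]
pop() returns 10 -> []
push(10) -> [10]
pop() returns 10 -> []
push(17) -> [17]
push(14) -> [17, 14]
pop() returns 14 -> [17]
pop() returns 17 -> []
push(19) -> [19]
Final stack (bottom to top): [19]


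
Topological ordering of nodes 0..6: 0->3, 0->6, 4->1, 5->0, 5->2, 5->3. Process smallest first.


Kahn's algorithm, process smallest node first
Order: [4, 1, 5, 0, 2, 3, 6]


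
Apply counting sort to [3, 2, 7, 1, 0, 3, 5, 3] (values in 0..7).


Count array: [1, 1, 1, 3, 0, 1, 0, 1]
Reconstruct: [0, 1, 2, 3, 3, 3, 5, 7]


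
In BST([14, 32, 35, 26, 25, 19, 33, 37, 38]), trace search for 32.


BST root = 14
Search for 32: compare at each node
Path: [14, 32]


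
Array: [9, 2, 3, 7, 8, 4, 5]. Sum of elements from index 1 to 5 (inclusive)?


Prefix sums: [0, 9, 11, 14, 21, 29, 33, 38]
Sum[1..5] = prefix[6] - prefix[1] = 33 - 9 = 24


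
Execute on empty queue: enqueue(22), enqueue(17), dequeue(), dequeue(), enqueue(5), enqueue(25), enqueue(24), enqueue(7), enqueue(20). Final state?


enqueue(22) -> [22]
enqueue(17) -> [22, 17]
dequeue() returns 22 -> [17]
dequeue() returns 17 -> []
enqueue(5) -> [5]
enqueue(25) -> [5, 25]
enqueue(24) -> [5, 25, 24]
enqueue(7) -> [5, 25, 24, 7]
enqueue(20) -> [5, 25, 24, 7, 20]
Final queue (front to back): [5, 25, 24, 7, 20]


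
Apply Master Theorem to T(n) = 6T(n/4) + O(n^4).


a=6, b=4, c=4. log_4(6)=1.292 < c=4. Case 3: O(n^c) = O(n^4)
Complexity: O(n^4)


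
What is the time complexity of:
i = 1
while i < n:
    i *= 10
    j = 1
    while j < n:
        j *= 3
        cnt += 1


Per nesting level: O(log n) * O(log n) = O((log n)^2)
Complexity: O((log n)^2)


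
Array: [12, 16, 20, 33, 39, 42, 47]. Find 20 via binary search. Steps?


Search for 20:
[0,6] mid=3 arr[3]=33
[0,2] mid=1 arr[1]=16
[2,2] mid=2 arr[2]=20
Total: 3 comparisons


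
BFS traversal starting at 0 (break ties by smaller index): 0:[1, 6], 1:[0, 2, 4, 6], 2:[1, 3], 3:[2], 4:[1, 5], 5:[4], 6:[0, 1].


BFS queue: start with [0]
Visit order: [0, 1, 6, 2, 4, 3, 5]


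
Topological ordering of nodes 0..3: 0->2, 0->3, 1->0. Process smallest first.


Kahn's algorithm, process smallest node first
Order: [1, 0, 2, 3]


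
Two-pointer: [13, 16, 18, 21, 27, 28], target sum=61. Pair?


Two pointers: lo=0, hi=5
No pair sums to 61


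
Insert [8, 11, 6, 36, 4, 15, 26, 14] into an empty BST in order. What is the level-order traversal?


Root = 8; build tree by BST insertion.
Level-Order traversal: [8, 6, 11, 4, 36, 15, 14, 26]


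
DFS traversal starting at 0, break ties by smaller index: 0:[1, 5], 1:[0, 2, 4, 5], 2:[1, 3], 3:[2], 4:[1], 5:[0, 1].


DFS stack-based: start with [0]
Visit order: [0, 1, 2, 3, 4, 5]


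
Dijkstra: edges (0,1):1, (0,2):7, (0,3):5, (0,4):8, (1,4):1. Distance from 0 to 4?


Dijkstra from 0:
Distances: {0: 0, 1: 1, 2: 7, 3: 5, 4: 2}
Shortest distance to 4 = 2, path = [0, 1, 4]


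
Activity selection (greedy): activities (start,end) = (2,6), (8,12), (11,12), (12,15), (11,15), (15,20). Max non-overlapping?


Greedy: pick earliest-ending, then skip overlaps.
Selected (4 activities): [(2, 6), (8, 12), (12, 15), (15, 20)]


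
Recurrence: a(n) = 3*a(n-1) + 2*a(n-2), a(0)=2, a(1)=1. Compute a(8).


Build bottom-up:
...a(6)=1051, a(7)=3743, a(8)=3*3743+2*1051=13331


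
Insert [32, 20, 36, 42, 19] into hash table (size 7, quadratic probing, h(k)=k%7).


Insertions: 32->slot 4; 20->slot 6; 36->slot 1; 42->slot 0; 19->slot 5
Table: [42, 36, None, None, 32, 19, 20]


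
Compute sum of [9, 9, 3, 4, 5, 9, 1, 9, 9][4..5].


Prefix sums: [0, 9, 18, 21, 25, 30, 39, 40, 49, 58]
Sum[4..5] = prefix[6] - prefix[4] = 39 - 25 = 14


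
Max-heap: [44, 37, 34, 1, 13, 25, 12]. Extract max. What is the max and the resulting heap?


Max = 44
Replace root with last, heapify down
Resulting heap: [37, 13, 34, 1, 12, 25]


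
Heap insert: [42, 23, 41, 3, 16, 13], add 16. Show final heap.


Append 16: [42, 23, 41, 3, 16, 13, 16]
Bubble up: no swaps needed
Result: [42, 23, 41, 3, 16, 13, 16]


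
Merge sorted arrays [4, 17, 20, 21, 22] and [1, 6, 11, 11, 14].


Compare heads, take smaller each step.
Merged: [1, 4, 6, 11, 11, 14, 17, 20, 21, 22]


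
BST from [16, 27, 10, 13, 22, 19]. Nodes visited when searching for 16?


BST root = 16
Search for 16: compare at each node
Path: [16]


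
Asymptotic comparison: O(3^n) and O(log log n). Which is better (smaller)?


double-logarithmic grows slower than exponential (base 3)
O(log log n) is asymptotically smaller; O(3^n) grows faster


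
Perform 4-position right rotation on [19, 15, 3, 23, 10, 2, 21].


Right rotate by 4: [23, 10, 2, 21, 19, 15, 3]


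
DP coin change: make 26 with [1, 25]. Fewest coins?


dp[0]=0; dp[i]=1+min(dp[i-c] for c in coins)
...dp[21]=21, dp[22]=22, dp[23]=23, dp[24]=24, dp[25]=1, dp[26]=2
Minimum coins for 26 = 2


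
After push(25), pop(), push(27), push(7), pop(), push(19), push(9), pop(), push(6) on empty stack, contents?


push(25) -> [25]
pop() returns 25 -> []
push(27) -> [27]
push(7) -> [27, 7]
pop() returns 7 -> [27]
push(19) -> [27, 19]
push(9) -> [27, 19, 9]
pop() returns 9 -> [27, 19]
push(6) -> [27, 19, 6]
Final stack (bottom to top): [27, 19, 6]


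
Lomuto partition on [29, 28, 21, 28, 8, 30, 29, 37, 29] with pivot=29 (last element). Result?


Elements <= 29 go left of pivot.
Result: [29, 28, 21, 28, 8, 29, 29, 37, 30], pivot at index 6


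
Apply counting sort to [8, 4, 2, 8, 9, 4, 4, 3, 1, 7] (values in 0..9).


Count array: [0, 1, 1, 1, 3, 0, 0, 1, 2, 1]
Reconstruct: [1, 2, 3, 4, 4, 4, 7, 8, 8, 9]


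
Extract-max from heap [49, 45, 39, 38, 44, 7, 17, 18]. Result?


Max = 49
Replace root with last, heapify down
Resulting heap: [45, 44, 39, 38, 18, 7, 17]


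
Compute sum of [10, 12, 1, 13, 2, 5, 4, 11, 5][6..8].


Prefix sums: [0, 10, 22, 23, 36, 38, 43, 47, 58, 63]
Sum[6..8] = prefix[9] - prefix[6] = 63 - 43 = 20


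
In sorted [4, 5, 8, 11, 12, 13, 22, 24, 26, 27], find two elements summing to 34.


Two pointers: lo=0, hi=9
Found pair: (8, 26) summing to 34


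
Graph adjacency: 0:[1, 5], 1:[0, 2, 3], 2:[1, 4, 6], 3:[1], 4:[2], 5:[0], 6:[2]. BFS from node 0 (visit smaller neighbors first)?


BFS queue: start with [0]
Visit order: [0, 1, 5, 2, 3, 4, 6]


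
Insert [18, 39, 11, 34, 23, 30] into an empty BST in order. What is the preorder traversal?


Root = 18; build tree by BST insertion.
Preorder traversal: [18, 11, 39, 34, 23, 30]


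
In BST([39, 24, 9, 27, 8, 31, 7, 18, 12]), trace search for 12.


BST root = 39
Search for 12: compare at each node
Path: [39, 24, 9, 18, 12]


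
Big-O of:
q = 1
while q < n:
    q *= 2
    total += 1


Per nesting level: O(log n) = O(log n)
Complexity: O(log n)


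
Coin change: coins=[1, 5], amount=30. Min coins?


dp[0]=0; dp[i]=1+min(dp[i-c] for c in coins)
...dp[25]=5, dp[26]=6, dp[27]=7, dp[28]=8, dp[29]=9, dp[30]=6
Minimum coins for 30 = 6


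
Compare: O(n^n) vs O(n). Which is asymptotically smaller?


linear grows slower than n^n
O(n) is asymptotically smaller; O(n^n) grows faster


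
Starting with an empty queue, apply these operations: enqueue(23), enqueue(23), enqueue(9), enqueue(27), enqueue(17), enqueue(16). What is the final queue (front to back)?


enqueue(23) -> [23]
enqueue(23) -> [23, 23]
enqueue(9) -> [23, 23, 9]
enqueue(27) -> [23, 23, 9, 27]
enqueue(17) -> [23, 23, 9, 27, 17]
enqueue(16) -> [23, 23, 9, 27, 17, 16]
Final queue (front to back): [23, 23, 9, 27, 17, 16]


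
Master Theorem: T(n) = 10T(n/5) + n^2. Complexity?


a=10, b=5, c=2. log_5(10)=1.431 < c=2. Case 3: O(n^c) = O(n^2)
Complexity: O(n^2)


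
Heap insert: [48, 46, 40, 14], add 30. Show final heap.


Append 30: [48, 46, 40, 14, 30]
Bubble up: no swaps needed
Result: [48, 46, 40, 14, 30]


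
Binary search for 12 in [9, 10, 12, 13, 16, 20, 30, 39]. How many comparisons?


Search for 12:
[0,7] mid=3 arr[3]=13
[0,2] mid=1 arr[1]=10
[2,2] mid=2 arr[2]=12
Total: 3 comparisons


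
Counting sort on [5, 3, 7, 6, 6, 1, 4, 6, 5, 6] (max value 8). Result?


Count array: [0, 1, 0, 1, 1, 2, 4, 1, 0]
Reconstruct: [1, 3, 4, 5, 5, 6, 6, 6, 6, 7]


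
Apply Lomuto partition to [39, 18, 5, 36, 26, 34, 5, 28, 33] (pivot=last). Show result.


Elements <= 33 go left of pivot.
Result: [18, 5, 26, 5, 28, 33, 36, 39, 34], pivot at index 5


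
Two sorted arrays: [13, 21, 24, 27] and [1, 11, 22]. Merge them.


Compare heads, take smaller each step.
Merged: [1, 11, 13, 21, 22, 24, 27]


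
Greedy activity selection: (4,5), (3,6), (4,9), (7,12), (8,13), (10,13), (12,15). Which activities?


Greedy: pick earliest-ending, then skip overlaps.
Selected (3 activities): [(4, 5), (7, 12), (12, 15)]


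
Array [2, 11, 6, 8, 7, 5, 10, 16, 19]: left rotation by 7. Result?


Left rotate by 7: [16, 19, 2, 11, 6, 8, 7, 5, 10]


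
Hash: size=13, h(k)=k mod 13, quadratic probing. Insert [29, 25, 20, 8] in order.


Insertions: 29->slot 3; 25->slot 12; 20->slot 7; 8->slot 8
Table: [None, None, None, 29, None, None, None, 20, 8, None, None, None, 25]


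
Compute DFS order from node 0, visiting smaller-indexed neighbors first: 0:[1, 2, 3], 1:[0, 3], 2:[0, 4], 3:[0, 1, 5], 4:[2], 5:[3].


DFS stack-based: start with [0]
Visit order: [0, 1, 3, 5, 2, 4]


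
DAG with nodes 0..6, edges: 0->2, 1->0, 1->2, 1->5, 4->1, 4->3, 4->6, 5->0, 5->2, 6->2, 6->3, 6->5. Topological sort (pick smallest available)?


Kahn's algorithm, process smallest node first
Order: [4, 1, 6, 3, 5, 0, 2]


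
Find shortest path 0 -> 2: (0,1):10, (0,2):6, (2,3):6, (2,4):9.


Dijkstra from 0:
Distances: {0: 0, 1: 10, 2: 6, 3: 12, 4: 15}
Shortest distance to 2 = 6, path = [0, 2]


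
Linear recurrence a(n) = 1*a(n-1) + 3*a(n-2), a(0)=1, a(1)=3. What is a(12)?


Build bottom-up:
...a(10)=5001, a(11)=11526, a(12)=1*11526+3*5001=26529


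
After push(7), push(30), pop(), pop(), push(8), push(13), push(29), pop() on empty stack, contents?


push(7) -> [7]
push(30) -> [7, 30]
pop() returns 30 -> [7]
pop() returns 7 -> []
push(8) -> [8]
push(13) -> [8, 13]
push(29) -> [8, 13, 29]
pop() returns 29 -> [8, 13]
Final stack (bottom to top): [8, 13]


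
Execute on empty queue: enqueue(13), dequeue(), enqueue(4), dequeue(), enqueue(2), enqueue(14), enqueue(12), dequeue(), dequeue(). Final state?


enqueue(13) -> [13]
dequeue() returns 13 -> []
enqueue(4) -> [4]
dequeue() returns 4 -> []
enqueue(2) -> [2]
enqueue(14) -> [2, 14]
enqueue(12) -> [2, 14, 12]
dequeue() returns 2 -> [14, 12]
dequeue() returns 14 -> [12]
Final queue (front to back): [12]


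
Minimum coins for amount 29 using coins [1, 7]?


dp[0]=0; dp[i]=1+min(dp[i-c] for c in coins)
...dp[24]=6, dp[25]=7, dp[26]=8, dp[27]=9, dp[28]=4, dp[29]=5
Minimum coins for 29 = 5


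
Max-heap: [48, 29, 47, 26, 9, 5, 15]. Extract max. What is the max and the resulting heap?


Max = 48
Replace root with last, heapify down
Resulting heap: [47, 29, 15, 26, 9, 5]


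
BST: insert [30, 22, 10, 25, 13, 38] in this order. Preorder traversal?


Root = 30; build tree by BST insertion.
Preorder traversal: [30, 22, 10, 13, 25, 38]


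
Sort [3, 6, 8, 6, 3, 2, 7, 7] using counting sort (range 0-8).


Count array: [0, 0, 1, 2, 0, 0, 2, 2, 1]
Reconstruct: [2, 3, 3, 6, 6, 7, 7, 8]


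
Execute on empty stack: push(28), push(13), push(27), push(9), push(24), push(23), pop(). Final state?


push(28) -> [28]
push(13) -> [28, 13]
push(27) -> [28, 13, 27]
push(9) -> [28, 13, 27, 9]
push(24) -> [28, 13, 27, 9, 24]
push(23) -> [28, 13, 27, 9, 24, 23]
pop() returns 23 -> [28, 13, 27, 9, 24]
Final stack (bottom to top): [28, 13, 27, 9, 24]


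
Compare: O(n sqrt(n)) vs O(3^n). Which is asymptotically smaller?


n^1.5 grows slower than exponential (base 3)
O(n sqrt(n)) is asymptotically smaller; O(3^n) grows faster


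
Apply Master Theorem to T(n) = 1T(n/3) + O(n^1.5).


a=1, b=3, c=1.5. log_3(1)=0 < c=1.5. Case 3: O(n^c) = O(n^1.500)
Complexity: O(n^1.500)


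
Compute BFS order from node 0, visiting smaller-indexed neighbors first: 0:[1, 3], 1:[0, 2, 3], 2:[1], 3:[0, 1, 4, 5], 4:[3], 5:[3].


BFS queue: start with [0]
Visit order: [0, 1, 3, 2, 4, 5]


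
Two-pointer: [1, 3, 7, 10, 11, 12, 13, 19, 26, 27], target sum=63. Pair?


Two pointers: lo=0, hi=9
No pair sums to 63


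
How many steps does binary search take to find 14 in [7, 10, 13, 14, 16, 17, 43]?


Search for 14:
[0,6] mid=3 arr[3]=14
Total: 1 comparisons


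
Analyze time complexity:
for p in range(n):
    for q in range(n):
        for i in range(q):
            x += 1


Per nesting level: O(n) * O(n) * O(n) [triangular over q] = O(n^3)
Complexity: O(n^3)


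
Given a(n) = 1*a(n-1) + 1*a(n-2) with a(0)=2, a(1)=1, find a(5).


Build bottom-up:
...a(3)=4, a(4)=7, a(5)=1*7+1*4=11


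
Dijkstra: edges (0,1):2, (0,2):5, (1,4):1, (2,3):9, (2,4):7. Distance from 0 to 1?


Dijkstra from 0:
Distances: {0: 0, 1: 2, 2: 5, 3: 14, 4: 3}
Shortest distance to 1 = 2, path = [0, 1]


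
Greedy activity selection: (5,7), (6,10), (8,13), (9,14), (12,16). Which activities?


Greedy: pick earliest-ending, then skip overlaps.
Selected (2 activities): [(5, 7), (8, 13)]


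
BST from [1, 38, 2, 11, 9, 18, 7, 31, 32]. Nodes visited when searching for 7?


BST root = 1
Search for 7: compare at each node
Path: [1, 38, 2, 11, 9, 7]


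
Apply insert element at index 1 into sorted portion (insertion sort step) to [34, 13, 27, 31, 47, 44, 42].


After one pass: [13, 34, 27, 31, 47, 44, 42]


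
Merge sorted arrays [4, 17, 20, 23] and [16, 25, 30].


Compare heads, take smaller each step.
Merged: [4, 16, 17, 20, 23, 25, 30]


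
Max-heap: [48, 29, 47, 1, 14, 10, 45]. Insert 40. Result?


Append 40: [48, 29, 47, 1, 14, 10, 45, 40]
Bubble up: swap idx 7(40) with idx 3(1); swap idx 3(40) with idx 1(29)
Result: [48, 40, 47, 29, 14, 10, 45, 1]


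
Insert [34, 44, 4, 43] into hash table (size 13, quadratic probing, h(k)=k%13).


Insertions: 34->slot 8; 44->slot 5; 4->slot 4; 43->slot 0
Table: [43, None, None, None, 4, 44, None, None, 34, None, None, None, None]


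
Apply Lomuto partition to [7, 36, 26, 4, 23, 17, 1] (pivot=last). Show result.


Elements <= 1 go left of pivot.
Result: [1, 36, 26, 4, 23, 17, 7], pivot at index 0


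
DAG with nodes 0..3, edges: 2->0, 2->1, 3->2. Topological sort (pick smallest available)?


Kahn's algorithm, process smallest node first
Order: [3, 2, 0, 1]


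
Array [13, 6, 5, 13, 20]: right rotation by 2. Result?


Right rotate by 2: [13, 20, 13, 6, 5]


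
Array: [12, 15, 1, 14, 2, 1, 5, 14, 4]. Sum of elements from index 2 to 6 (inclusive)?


Prefix sums: [0, 12, 27, 28, 42, 44, 45, 50, 64, 68]
Sum[2..6] = prefix[7] - prefix[2] = 50 - 27 = 23


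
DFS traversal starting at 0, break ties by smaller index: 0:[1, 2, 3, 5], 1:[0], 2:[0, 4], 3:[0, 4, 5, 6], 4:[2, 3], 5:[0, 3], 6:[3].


DFS stack-based: start with [0]
Visit order: [0, 1, 2, 4, 3, 5, 6]


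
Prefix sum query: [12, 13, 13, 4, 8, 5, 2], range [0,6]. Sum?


Prefix sums: [0, 12, 25, 38, 42, 50, 55, 57]
Sum[0..6] = prefix[7] - prefix[0] = 57 - 0 = 57


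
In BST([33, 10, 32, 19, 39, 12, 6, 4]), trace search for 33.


BST root = 33
Search for 33: compare at each node
Path: [33]


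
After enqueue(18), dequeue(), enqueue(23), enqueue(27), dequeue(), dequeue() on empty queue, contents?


enqueue(18) -> [18]
dequeue() returns 18 -> []
enqueue(23) -> [23]
enqueue(27) -> [23, 27]
dequeue() returns 23 -> [27]
dequeue() returns 27 -> []
Final queue (front to back): []


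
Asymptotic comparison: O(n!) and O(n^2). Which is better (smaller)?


quadratic grows slower than factorial
O(n^2) is asymptotically smaller; O(n!) grows faster


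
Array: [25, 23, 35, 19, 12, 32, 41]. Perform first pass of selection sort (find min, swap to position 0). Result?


After one pass: [12, 23, 35, 19, 25, 32, 41]


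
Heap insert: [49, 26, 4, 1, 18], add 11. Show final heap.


Append 11: [49, 26, 4, 1, 18, 11]
Bubble up: swap idx 5(11) with idx 2(4)
Result: [49, 26, 11, 1, 18, 4]


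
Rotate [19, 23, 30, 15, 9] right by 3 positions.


Right rotate by 3: [30, 15, 9, 19, 23]


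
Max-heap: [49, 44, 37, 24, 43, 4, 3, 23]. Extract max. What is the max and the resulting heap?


Max = 49
Replace root with last, heapify down
Resulting heap: [44, 43, 37, 24, 23, 4, 3]


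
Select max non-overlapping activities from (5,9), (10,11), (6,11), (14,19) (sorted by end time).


Greedy: pick earliest-ending, then skip overlaps.
Selected (3 activities): [(5, 9), (10, 11), (14, 19)]


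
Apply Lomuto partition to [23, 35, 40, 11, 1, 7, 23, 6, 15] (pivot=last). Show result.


Elements <= 15 go left of pivot.
Result: [11, 1, 7, 6, 15, 40, 23, 23, 35], pivot at index 4


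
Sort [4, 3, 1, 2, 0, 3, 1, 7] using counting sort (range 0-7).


Count array: [1, 2, 1, 2, 1, 0, 0, 1]
Reconstruct: [0, 1, 1, 2, 3, 3, 4, 7]


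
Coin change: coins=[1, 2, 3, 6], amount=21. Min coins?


dp[0]=0; dp[i]=1+min(dp[i-c] for c in coins)
...dp[16]=4, dp[17]=4, dp[18]=3, dp[19]=4, dp[20]=4, dp[21]=4
Minimum coins for 21 = 4


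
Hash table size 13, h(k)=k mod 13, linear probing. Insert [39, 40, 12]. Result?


Insertions: 39->slot 0; 40->slot 1; 12->slot 12
Table: [39, 40, None, None, None, None, None, None, None, None, None, None, 12]


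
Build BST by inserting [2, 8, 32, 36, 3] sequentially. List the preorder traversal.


Root = 2; build tree by BST insertion.
Preorder traversal: [2, 8, 3, 32, 36]


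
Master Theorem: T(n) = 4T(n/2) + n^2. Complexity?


a=4, b=2, c=2. log_2(4)=2 = c=2. Case 2: O(n^c log n) = O(n^2 log n)
Complexity: O(n^2 log n)


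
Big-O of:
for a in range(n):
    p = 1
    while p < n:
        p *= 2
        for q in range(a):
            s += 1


Per nesting level: O(n) * O(log n) * O(n) [triangular over a] = O(n^2 log n)
Complexity: O(n^2 log n)


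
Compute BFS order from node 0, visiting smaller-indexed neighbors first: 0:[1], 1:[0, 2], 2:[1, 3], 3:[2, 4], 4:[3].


BFS queue: start with [0]
Visit order: [0, 1, 2, 3, 4]


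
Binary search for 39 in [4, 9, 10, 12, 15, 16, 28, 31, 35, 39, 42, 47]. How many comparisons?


Search for 39:
[0,11] mid=5 arr[5]=16
[6,11] mid=8 arr[8]=35
[9,11] mid=10 arr[10]=42
[9,9] mid=9 arr[9]=39
Total: 4 comparisons


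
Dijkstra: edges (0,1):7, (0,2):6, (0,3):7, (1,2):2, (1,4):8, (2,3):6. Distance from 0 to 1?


Dijkstra from 0:
Distances: {0: 0, 1: 7, 2: 6, 3: 7, 4: 15}
Shortest distance to 1 = 7, path = [0, 1]


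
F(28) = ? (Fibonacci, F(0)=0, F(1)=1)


F(n)=F(n-1)+F(n-2)
...F(26)=121393, F(27)=196418, F(28)=317811


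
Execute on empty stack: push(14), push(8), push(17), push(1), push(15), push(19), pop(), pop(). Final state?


push(14) -> [14]
push(8) -> [14, 8]
push(17) -> [14, 8, 17]
push(1) -> [14, 8, 17, 1]
push(15) -> [14, 8, 17, 1, 15]
push(19) -> [14, 8, 17, 1, 15, 19]
pop() returns 19 -> [14, 8, 17, 1, 15]
pop() returns 15 -> [14, 8, 17, 1]
Final stack (bottom to top): [14, 8, 17, 1]
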